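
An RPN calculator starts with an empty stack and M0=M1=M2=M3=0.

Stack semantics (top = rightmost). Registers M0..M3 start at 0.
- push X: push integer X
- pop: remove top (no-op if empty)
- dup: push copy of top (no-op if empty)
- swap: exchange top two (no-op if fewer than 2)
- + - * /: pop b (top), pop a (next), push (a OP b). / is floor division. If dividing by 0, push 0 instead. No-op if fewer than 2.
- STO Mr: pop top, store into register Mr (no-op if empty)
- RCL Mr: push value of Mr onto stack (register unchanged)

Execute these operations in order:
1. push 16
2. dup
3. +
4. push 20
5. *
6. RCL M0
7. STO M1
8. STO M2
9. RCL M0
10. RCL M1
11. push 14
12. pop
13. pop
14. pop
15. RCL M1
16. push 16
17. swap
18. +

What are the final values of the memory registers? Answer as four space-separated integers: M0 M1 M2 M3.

After op 1 (push 16): stack=[16] mem=[0,0,0,0]
After op 2 (dup): stack=[16,16] mem=[0,0,0,0]
After op 3 (+): stack=[32] mem=[0,0,0,0]
After op 4 (push 20): stack=[32,20] mem=[0,0,0,0]
After op 5 (*): stack=[640] mem=[0,0,0,0]
After op 6 (RCL M0): stack=[640,0] mem=[0,0,0,0]
After op 7 (STO M1): stack=[640] mem=[0,0,0,0]
After op 8 (STO M2): stack=[empty] mem=[0,0,640,0]
After op 9 (RCL M0): stack=[0] mem=[0,0,640,0]
After op 10 (RCL M1): stack=[0,0] mem=[0,0,640,0]
After op 11 (push 14): stack=[0,0,14] mem=[0,0,640,0]
After op 12 (pop): stack=[0,0] mem=[0,0,640,0]
After op 13 (pop): stack=[0] mem=[0,0,640,0]
After op 14 (pop): stack=[empty] mem=[0,0,640,0]
After op 15 (RCL M1): stack=[0] mem=[0,0,640,0]
After op 16 (push 16): stack=[0,16] mem=[0,0,640,0]
After op 17 (swap): stack=[16,0] mem=[0,0,640,0]
After op 18 (+): stack=[16] mem=[0,0,640,0]

Answer: 0 0 640 0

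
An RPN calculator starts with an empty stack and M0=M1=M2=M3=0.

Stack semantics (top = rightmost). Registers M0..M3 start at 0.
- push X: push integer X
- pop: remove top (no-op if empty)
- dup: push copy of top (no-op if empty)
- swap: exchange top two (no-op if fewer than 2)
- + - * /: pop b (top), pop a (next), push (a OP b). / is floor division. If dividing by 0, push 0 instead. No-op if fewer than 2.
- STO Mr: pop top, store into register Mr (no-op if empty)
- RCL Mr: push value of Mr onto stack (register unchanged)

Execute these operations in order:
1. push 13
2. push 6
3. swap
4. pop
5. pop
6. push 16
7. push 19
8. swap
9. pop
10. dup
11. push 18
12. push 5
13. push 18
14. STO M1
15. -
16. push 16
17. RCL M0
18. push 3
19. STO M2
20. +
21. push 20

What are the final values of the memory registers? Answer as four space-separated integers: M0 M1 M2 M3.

After op 1 (push 13): stack=[13] mem=[0,0,0,0]
After op 2 (push 6): stack=[13,6] mem=[0,0,0,0]
After op 3 (swap): stack=[6,13] mem=[0,0,0,0]
After op 4 (pop): stack=[6] mem=[0,0,0,0]
After op 5 (pop): stack=[empty] mem=[0,0,0,0]
After op 6 (push 16): stack=[16] mem=[0,0,0,0]
After op 7 (push 19): stack=[16,19] mem=[0,0,0,0]
After op 8 (swap): stack=[19,16] mem=[0,0,0,0]
After op 9 (pop): stack=[19] mem=[0,0,0,0]
After op 10 (dup): stack=[19,19] mem=[0,0,0,0]
After op 11 (push 18): stack=[19,19,18] mem=[0,0,0,0]
After op 12 (push 5): stack=[19,19,18,5] mem=[0,0,0,0]
After op 13 (push 18): stack=[19,19,18,5,18] mem=[0,0,0,0]
After op 14 (STO M1): stack=[19,19,18,5] mem=[0,18,0,0]
After op 15 (-): stack=[19,19,13] mem=[0,18,0,0]
After op 16 (push 16): stack=[19,19,13,16] mem=[0,18,0,0]
After op 17 (RCL M0): stack=[19,19,13,16,0] mem=[0,18,0,0]
After op 18 (push 3): stack=[19,19,13,16,0,3] mem=[0,18,0,0]
After op 19 (STO M2): stack=[19,19,13,16,0] mem=[0,18,3,0]
After op 20 (+): stack=[19,19,13,16] mem=[0,18,3,0]
After op 21 (push 20): stack=[19,19,13,16,20] mem=[0,18,3,0]

Answer: 0 18 3 0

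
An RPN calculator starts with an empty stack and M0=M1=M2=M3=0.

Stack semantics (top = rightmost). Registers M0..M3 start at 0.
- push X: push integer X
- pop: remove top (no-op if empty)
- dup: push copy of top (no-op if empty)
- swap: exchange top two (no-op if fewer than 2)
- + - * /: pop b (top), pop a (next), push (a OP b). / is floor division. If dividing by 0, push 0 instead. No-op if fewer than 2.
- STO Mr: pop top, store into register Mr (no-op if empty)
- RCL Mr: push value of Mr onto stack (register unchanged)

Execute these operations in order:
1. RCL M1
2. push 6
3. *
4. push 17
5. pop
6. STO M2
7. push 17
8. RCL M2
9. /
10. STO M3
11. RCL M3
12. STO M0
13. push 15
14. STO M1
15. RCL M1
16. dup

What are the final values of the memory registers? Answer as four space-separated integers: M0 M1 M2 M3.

After op 1 (RCL M1): stack=[0] mem=[0,0,0,0]
After op 2 (push 6): stack=[0,6] mem=[0,0,0,0]
After op 3 (*): stack=[0] mem=[0,0,0,0]
After op 4 (push 17): stack=[0,17] mem=[0,0,0,0]
After op 5 (pop): stack=[0] mem=[0,0,0,0]
After op 6 (STO M2): stack=[empty] mem=[0,0,0,0]
After op 7 (push 17): stack=[17] mem=[0,0,0,0]
After op 8 (RCL M2): stack=[17,0] mem=[0,0,0,0]
After op 9 (/): stack=[0] mem=[0,0,0,0]
After op 10 (STO M3): stack=[empty] mem=[0,0,0,0]
After op 11 (RCL M3): stack=[0] mem=[0,0,0,0]
After op 12 (STO M0): stack=[empty] mem=[0,0,0,0]
After op 13 (push 15): stack=[15] mem=[0,0,0,0]
After op 14 (STO M1): stack=[empty] mem=[0,15,0,0]
After op 15 (RCL M1): stack=[15] mem=[0,15,0,0]
After op 16 (dup): stack=[15,15] mem=[0,15,0,0]

Answer: 0 15 0 0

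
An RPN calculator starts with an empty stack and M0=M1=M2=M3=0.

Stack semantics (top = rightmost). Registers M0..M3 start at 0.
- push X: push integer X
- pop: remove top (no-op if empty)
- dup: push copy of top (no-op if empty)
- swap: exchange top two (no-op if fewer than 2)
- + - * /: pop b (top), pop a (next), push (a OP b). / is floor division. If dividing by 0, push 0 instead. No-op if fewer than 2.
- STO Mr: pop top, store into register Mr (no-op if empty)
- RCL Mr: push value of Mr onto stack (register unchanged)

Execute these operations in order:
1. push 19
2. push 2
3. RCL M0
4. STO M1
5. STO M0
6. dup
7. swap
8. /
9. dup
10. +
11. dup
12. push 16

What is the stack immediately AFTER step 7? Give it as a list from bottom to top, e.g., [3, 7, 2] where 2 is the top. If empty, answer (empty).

After op 1 (push 19): stack=[19] mem=[0,0,0,0]
After op 2 (push 2): stack=[19,2] mem=[0,0,0,0]
After op 3 (RCL M0): stack=[19,2,0] mem=[0,0,0,0]
After op 4 (STO M1): stack=[19,2] mem=[0,0,0,0]
After op 5 (STO M0): stack=[19] mem=[2,0,0,0]
After op 6 (dup): stack=[19,19] mem=[2,0,0,0]
After op 7 (swap): stack=[19,19] mem=[2,0,0,0]

[19, 19]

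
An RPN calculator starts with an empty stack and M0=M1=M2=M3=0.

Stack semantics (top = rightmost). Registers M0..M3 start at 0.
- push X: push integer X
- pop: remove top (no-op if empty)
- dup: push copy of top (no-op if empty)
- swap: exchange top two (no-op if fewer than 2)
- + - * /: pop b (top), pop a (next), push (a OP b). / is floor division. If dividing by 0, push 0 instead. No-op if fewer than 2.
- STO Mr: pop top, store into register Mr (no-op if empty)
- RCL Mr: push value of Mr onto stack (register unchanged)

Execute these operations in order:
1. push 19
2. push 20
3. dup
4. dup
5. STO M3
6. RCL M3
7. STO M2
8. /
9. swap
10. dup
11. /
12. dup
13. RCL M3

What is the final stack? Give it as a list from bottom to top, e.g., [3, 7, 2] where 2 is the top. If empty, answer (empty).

After op 1 (push 19): stack=[19] mem=[0,0,0,0]
After op 2 (push 20): stack=[19,20] mem=[0,0,0,0]
After op 3 (dup): stack=[19,20,20] mem=[0,0,0,0]
After op 4 (dup): stack=[19,20,20,20] mem=[0,0,0,0]
After op 5 (STO M3): stack=[19,20,20] mem=[0,0,0,20]
After op 6 (RCL M3): stack=[19,20,20,20] mem=[0,0,0,20]
After op 7 (STO M2): stack=[19,20,20] mem=[0,0,20,20]
After op 8 (/): stack=[19,1] mem=[0,0,20,20]
After op 9 (swap): stack=[1,19] mem=[0,0,20,20]
After op 10 (dup): stack=[1,19,19] mem=[0,0,20,20]
After op 11 (/): stack=[1,1] mem=[0,0,20,20]
After op 12 (dup): stack=[1,1,1] mem=[0,0,20,20]
After op 13 (RCL M3): stack=[1,1,1,20] mem=[0,0,20,20]

Answer: [1, 1, 1, 20]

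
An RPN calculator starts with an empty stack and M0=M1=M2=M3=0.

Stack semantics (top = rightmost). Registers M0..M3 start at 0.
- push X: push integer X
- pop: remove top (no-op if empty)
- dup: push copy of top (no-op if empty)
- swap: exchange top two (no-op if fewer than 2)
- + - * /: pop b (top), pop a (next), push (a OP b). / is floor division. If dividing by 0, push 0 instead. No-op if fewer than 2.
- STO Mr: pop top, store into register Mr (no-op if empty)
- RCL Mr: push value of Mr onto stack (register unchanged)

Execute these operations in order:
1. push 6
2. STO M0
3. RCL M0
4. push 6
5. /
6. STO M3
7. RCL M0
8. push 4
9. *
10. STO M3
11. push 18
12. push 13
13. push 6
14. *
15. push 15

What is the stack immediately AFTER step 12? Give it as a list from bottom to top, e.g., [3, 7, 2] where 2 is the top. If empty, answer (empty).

After op 1 (push 6): stack=[6] mem=[0,0,0,0]
After op 2 (STO M0): stack=[empty] mem=[6,0,0,0]
After op 3 (RCL M0): stack=[6] mem=[6,0,0,0]
After op 4 (push 6): stack=[6,6] mem=[6,0,0,0]
After op 5 (/): stack=[1] mem=[6,0,0,0]
After op 6 (STO M3): stack=[empty] mem=[6,0,0,1]
After op 7 (RCL M0): stack=[6] mem=[6,0,0,1]
After op 8 (push 4): stack=[6,4] mem=[6,0,0,1]
After op 9 (*): stack=[24] mem=[6,0,0,1]
After op 10 (STO M3): stack=[empty] mem=[6,0,0,24]
After op 11 (push 18): stack=[18] mem=[6,0,0,24]
After op 12 (push 13): stack=[18,13] mem=[6,0,0,24]

[18, 13]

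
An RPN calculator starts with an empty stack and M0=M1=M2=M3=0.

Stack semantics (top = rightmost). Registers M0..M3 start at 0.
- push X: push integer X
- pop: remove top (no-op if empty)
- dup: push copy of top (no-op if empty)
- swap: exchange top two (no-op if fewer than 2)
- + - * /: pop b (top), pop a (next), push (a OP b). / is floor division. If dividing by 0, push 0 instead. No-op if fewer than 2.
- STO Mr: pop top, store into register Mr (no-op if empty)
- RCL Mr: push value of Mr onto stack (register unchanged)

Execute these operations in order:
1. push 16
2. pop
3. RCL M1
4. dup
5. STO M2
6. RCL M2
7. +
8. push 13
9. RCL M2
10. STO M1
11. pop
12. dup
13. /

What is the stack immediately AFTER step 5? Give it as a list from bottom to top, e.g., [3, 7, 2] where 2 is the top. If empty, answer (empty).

After op 1 (push 16): stack=[16] mem=[0,0,0,0]
After op 2 (pop): stack=[empty] mem=[0,0,0,0]
After op 3 (RCL M1): stack=[0] mem=[0,0,0,0]
After op 4 (dup): stack=[0,0] mem=[0,0,0,0]
After op 5 (STO M2): stack=[0] mem=[0,0,0,0]

[0]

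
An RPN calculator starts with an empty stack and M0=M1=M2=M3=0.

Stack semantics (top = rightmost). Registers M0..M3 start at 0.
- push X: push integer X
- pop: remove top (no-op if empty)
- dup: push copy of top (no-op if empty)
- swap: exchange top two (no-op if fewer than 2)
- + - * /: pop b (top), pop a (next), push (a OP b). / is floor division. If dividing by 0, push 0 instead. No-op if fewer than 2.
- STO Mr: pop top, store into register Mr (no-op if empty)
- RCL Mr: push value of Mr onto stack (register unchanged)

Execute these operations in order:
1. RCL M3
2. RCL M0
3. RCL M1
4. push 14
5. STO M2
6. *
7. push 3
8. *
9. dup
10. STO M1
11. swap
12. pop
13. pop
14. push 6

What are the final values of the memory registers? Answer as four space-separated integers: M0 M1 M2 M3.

After op 1 (RCL M3): stack=[0] mem=[0,0,0,0]
After op 2 (RCL M0): stack=[0,0] mem=[0,0,0,0]
After op 3 (RCL M1): stack=[0,0,0] mem=[0,0,0,0]
After op 4 (push 14): stack=[0,0,0,14] mem=[0,0,0,0]
After op 5 (STO M2): stack=[0,0,0] mem=[0,0,14,0]
After op 6 (*): stack=[0,0] mem=[0,0,14,0]
After op 7 (push 3): stack=[0,0,3] mem=[0,0,14,0]
After op 8 (*): stack=[0,0] mem=[0,0,14,0]
After op 9 (dup): stack=[0,0,0] mem=[0,0,14,0]
After op 10 (STO M1): stack=[0,0] mem=[0,0,14,0]
After op 11 (swap): stack=[0,0] mem=[0,0,14,0]
After op 12 (pop): stack=[0] mem=[0,0,14,0]
After op 13 (pop): stack=[empty] mem=[0,0,14,0]
After op 14 (push 6): stack=[6] mem=[0,0,14,0]

Answer: 0 0 14 0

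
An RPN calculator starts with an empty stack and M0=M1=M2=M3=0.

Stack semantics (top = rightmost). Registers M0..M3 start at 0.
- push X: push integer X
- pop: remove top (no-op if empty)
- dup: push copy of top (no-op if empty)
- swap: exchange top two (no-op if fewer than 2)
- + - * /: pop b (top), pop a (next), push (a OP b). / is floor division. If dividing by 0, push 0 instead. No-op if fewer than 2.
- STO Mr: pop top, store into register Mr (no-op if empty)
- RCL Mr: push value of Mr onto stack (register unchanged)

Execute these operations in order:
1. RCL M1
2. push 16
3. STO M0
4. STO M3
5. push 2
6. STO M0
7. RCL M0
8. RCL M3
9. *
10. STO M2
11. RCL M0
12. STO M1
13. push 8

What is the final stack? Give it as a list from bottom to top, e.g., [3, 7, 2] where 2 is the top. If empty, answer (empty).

Answer: [8]

Derivation:
After op 1 (RCL M1): stack=[0] mem=[0,0,0,0]
After op 2 (push 16): stack=[0,16] mem=[0,0,0,0]
After op 3 (STO M0): stack=[0] mem=[16,0,0,0]
After op 4 (STO M3): stack=[empty] mem=[16,0,0,0]
After op 5 (push 2): stack=[2] mem=[16,0,0,0]
After op 6 (STO M0): stack=[empty] mem=[2,0,0,0]
After op 7 (RCL M0): stack=[2] mem=[2,0,0,0]
After op 8 (RCL M3): stack=[2,0] mem=[2,0,0,0]
After op 9 (*): stack=[0] mem=[2,0,0,0]
After op 10 (STO M2): stack=[empty] mem=[2,0,0,0]
After op 11 (RCL M0): stack=[2] mem=[2,0,0,0]
After op 12 (STO M1): stack=[empty] mem=[2,2,0,0]
After op 13 (push 8): stack=[8] mem=[2,2,0,0]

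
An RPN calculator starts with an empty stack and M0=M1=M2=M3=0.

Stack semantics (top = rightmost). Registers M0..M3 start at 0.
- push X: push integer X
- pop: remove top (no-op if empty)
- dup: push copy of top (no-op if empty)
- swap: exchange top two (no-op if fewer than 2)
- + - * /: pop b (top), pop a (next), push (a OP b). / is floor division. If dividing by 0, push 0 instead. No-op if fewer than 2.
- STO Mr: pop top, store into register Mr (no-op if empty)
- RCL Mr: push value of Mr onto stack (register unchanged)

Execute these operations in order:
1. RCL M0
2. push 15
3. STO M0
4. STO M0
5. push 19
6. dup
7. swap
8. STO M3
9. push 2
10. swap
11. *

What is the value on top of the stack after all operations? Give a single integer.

After op 1 (RCL M0): stack=[0] mem=[0,0,0,0]
After op 2 (push 15): stack=[0,15] mem=[0,0,0,0]
After op 3 (STO M0): stack=[0] mem=[15,0,0,0]
After op 4 (STO M0): stack=[empty] mem=[0,0,0,0]
After op 5 (push 19): stack=[19] mem=[0,0,0,0]
After op 6 (dup): stack=[19,19] mem=[0,0,0,0]
After op 7 (swap): stack=[19,19] mem=[0,0,0,0]
After op 8 (STO M3): stack=[19] mem=[0,0,0,19]
After op 9 (push 2): stack=[19,2] mem=[0,0,0,19]
After op 10 (swap): stack=[2,19] mem=[0,0,0,19]
After op 11 (*): stack=[38] mem=[0,0,0,19]

Answer: 38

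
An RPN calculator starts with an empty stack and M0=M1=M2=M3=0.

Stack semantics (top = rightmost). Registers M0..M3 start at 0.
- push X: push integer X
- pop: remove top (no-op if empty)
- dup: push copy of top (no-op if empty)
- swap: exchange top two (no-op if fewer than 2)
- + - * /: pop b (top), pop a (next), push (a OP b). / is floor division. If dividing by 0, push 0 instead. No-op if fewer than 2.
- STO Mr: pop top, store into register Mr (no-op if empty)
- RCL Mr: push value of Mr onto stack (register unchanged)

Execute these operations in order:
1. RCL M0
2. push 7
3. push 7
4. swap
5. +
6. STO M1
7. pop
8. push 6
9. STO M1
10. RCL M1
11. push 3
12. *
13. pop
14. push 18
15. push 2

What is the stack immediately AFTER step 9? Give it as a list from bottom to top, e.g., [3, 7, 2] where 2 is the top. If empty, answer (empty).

After op 1 (RCL M0): stack=[0] mem=[0,0,0,0]
After op 2 (push 7): stack=[0,7] mem=[0,0,0,0]
After op 3 (push 7): stack=[0,7,7] mem=[0,0,0,0]
After op 4 (swap): stack=[0,7,7] mem=[0,0,0,0]
After op 5 (+): stack=[0,14] mem=[0,0,0,0]
After op 6 (STO M1): stack=[0] mem=[0,14,0,0]
After op 7 (pop): stack=[empty] mem=[0,14,0,0]
After op 8 (push 6): stack=[6] mem=[0,14,0,0]
After op 9 (STO M1): stack=[empty] mem=[0,6,0,0]

(empty)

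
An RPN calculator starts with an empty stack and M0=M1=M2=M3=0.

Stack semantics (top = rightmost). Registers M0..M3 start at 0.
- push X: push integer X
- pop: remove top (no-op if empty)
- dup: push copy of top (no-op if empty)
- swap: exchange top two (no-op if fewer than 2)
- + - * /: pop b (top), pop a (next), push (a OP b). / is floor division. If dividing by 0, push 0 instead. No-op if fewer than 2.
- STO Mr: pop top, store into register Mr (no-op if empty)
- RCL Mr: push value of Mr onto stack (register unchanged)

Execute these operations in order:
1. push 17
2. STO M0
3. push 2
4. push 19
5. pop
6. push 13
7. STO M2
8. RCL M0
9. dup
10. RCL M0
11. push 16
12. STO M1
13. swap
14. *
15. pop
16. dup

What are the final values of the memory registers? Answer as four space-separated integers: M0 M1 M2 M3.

Answer: 17 16 13 0

Derivation:
After op 1 (push 17): stack=[17] mem=[0,0,0,0]
After op 2 (STO M0): stack=[empty] mem=[17,0,0,0]
After op 3 (push 2): stack=[2] mem=[17,0,0,0]
After op 4 (push 19): stack=[2,19] mem=[17,0,0,0]
After op 5 (pop): stack=[2] mem=[17,0,0,0]
After op 6 (push 13): stack=[2,13] mem=[17,0,0,0]
After op 7 (STO M2): stack=[2] mem=[17,0,13,0]
After op 8 (RCL M0): stack=[2,17] mem=[17,0,13,0]
After op 9 (dup): stack=[2,17,17] mem=[17,0,13,0]
After op 10 (RCL M0): stack=[2,17,17,17] mem=[17,0,13,0]
After op 11 (push 16): stack=[2,17,17,17,16] mem=[17,0,13,0]
After op 12 (STO M1): stack=[2,17,17,17] mem=[17,16,13,0]
After op 13 (swap): stack=[2,17,17,17] mem=[17,16,13,0]
After op 14 (*): stack=[2,17,289] mem=[17,16,13,0]
After op 15 (pop): stack=[2,17] mem=[17,16,13,0]
After op 16 (dup): stack=[2,17,17] mem=[17,16,13,0]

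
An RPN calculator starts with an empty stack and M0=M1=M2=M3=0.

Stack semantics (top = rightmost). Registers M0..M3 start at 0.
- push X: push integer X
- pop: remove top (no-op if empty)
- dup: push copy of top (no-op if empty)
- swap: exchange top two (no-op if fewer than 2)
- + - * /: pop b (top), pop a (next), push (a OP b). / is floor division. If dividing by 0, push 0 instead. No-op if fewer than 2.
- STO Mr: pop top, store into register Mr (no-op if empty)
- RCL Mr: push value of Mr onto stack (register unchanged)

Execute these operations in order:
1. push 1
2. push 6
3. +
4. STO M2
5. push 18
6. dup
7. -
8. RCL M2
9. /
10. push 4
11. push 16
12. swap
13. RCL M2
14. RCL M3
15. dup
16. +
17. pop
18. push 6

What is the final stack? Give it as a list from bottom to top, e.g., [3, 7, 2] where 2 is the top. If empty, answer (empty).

Answer: [0, 16, 4, 7, 6]

Derivation:
After op 1 (push 1): stack=[1] mem=[0,0,0,0]
After op 2 (push 6): stack=[1,6] mem=[0,0,0,0]
After op 3 (+): stack=[7] mem=[0,0,0,0]
After op 4 (STO M2): stack=[empty] mem=[0,0,7,0]
After op 5 (push 18): stack=[18] mem=[0,0,7,0]
After op 6 (dup): stack=[18,18] mem=[0,0,7,0]
After op 7 (-): stack=[0] mem=[0,0,7,0]
After op 8 (RCL M2): stack=[0,7] mem=[0,0,7,0]
After op 9 (/): stack=[0] mem=[0,0,7,0]
After op 10 (push 4): stack=[0,4] mem=[0,0,7,0]
After op 11 (push 16): stack=[0,4,16] mem=[0,0,7,0]
After op 12 (swap): stack=[0,16,4] mem=[0,0,7,0]
After op 13 (RCL M2): stack=[0,16,4,7] mem=[0,0,7,0]
After op 14 (RCL M3): stack=[0,16,4,7,0] mem=[0,0,7,0]
After op 15 (dup): stack=[0,16,4,7,0,0] mem=[0,0,7,0]
After op 16 (+): stack=[0,16,4,7,0] mem=[0,0,7,0]
After op 17 (pop): stack=[0,16,4,7] mem=[0,0,7,0]
After op 18 (push 6): stack=[0,16,4,7,6] mem=[0,0,7,0]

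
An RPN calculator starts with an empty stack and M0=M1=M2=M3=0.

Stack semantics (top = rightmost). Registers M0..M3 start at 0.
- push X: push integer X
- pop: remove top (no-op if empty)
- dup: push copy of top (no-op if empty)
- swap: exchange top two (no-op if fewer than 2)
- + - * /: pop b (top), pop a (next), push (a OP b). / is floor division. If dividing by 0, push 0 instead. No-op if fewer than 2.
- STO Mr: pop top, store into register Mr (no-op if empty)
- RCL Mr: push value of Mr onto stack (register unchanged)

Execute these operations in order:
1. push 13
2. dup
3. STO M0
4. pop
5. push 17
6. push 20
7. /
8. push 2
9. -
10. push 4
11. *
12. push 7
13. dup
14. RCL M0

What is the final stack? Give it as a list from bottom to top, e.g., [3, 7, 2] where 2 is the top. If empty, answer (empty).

Answer: [-8, 7, 7, 13]

Derivation:
After op 1 (push 13): stack=[13] mem=[0,0,0,0]
After op 2 (dup): stack=[13,13] mem=[0,0,0,0]
After op 3 (STO M0): stack=[13] mem=[13,0,0,0]
After op 4 (pop): stack=[empty] mem=[13,0,0,0]
After op 5 (push 17): stack=[17] mem=[13,0,0,0]
After op 6 (push 20): stack=[17,20] mem=[13,0,0,0]
After op 7 (/): stack=[0] mem=[13,0,0,0]
After op 8 (push 2): stack=[0,2] mem=[13,0,0,0]
After op 9 (-): stack=[-2] mem=[13,0,0,0]
After op 10 (push 4): stack=[-2,4] mem=[13,0,0,0]
After op 11 (*): stack=[-8] mem=[13,0,0,0]
After op 12 (push 7): stack=[-8,7] mem=[13,0,0,0]
After op 13 (dup): stack=[-8,7,7] mem=[13,0,0,0]
After op 14 (RCL M0): stack=[-8,7,7,13] mem=[13,0,0,0]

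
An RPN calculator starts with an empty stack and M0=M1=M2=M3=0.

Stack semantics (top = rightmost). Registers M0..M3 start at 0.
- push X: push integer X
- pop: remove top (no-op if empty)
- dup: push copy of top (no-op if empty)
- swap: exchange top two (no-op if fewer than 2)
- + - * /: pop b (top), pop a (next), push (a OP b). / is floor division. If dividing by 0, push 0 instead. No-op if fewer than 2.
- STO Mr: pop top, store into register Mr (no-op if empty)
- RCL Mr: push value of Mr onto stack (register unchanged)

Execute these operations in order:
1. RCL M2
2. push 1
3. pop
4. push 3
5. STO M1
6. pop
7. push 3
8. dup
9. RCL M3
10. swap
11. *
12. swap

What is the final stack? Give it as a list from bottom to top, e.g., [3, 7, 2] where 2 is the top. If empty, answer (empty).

Answer: [0, 3]

Derivation:
After op 1 (RCL M2): stack=[0] mem=[0,0,0,0]
After op 2 (push 1): stack=[0,1] mem=[0,0,0,0]
After op 3 (pop): stack=[0] mem=[0,0,0,0]
After op 4 (push 3): stack=[0,3] mem=[0,0,0,0]
After op 5 (STO M1): stack=[0] mem=[0,3,0,0]
After op 6 (pop): stack=[empty] mem=[0,3,0,0]
After op 7 (push 3): stack=[3] mem=[0,3,0,0]
After op 8 (dup): stack=[3,3] mem=[0,3,0,0]
After op 9 (RCL M3): stack=[3,3,0] mem=[0,3,0,0]
After op 10 (swap): stack=[3,0,3] mem=[0,3,0,0]
After op 11 (*): stack=[3,0] mem=[0,3,0,0]
After op 12 (swap): stack=[0,3] mem=[0,3,0,0]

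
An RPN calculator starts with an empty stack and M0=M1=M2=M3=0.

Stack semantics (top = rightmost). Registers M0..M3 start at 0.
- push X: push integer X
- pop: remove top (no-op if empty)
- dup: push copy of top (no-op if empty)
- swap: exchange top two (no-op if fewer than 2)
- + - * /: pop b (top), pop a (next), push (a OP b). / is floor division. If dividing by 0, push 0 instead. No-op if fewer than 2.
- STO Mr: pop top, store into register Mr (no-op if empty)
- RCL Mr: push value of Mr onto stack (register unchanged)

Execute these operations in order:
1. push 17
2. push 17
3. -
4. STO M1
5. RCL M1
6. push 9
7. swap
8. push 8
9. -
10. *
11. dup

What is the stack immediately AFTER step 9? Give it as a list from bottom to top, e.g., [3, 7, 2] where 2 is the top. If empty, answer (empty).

After op 1 (push 17): stack=[17] mem=[0,0,0,0]
After op 2 (push 17): stack=[17,17] mem=[0,0,0,0]
After op 3 (-): stack=[0] mem=[0,0,0,0]
After op 4 (STO M1): stack=[empty] mem=[0,0,0,0]
After op 5 (RCL M1): stack=[0] mem=[0,0,0,0]
After op 6 (push 9): stack=[0,9] mem=[0,0,0,0]
After op 7 (swap): stack=[9,0] mem=[0,0,0,0]
After op 8 (push 8): stack=[9,0,8] mem=[0,0,0,0]
After op 9 (-): stack=[9,-8] mem=[0,0,0,0]

[9, -8]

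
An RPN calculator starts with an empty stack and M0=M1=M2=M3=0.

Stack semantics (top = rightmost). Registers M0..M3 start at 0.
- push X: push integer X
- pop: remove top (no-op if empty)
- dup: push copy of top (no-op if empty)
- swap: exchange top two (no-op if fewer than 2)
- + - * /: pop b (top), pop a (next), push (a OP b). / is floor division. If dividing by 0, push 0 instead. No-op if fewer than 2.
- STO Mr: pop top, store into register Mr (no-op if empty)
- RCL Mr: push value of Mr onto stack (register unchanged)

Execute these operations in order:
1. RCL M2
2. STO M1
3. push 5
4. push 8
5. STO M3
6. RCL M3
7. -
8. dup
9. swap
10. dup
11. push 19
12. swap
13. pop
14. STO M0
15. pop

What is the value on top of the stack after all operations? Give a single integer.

Answer: -3

Derivation:
After op 1 (RCL M2): stack=[0] mem=[0,0,0,0]
After op 2 (STO M1): stack=[empty] mem=[0,0,0,0]
After op 3 (push 5): stack=[5] mem=[0,0,0,0]
After op 4 (push 8): stack=[5,8] mem=[0,0,0,0]
After op 5 (STO M3): stack=[5] mem=[0,0,0,8]
After op 6 (RCL M3): stack=[5,8] mem=[0,0,0,8]
After op 7 (-): stack=[-3] mem=[0,0,0,8]
After op 8 (dup): stack=[-3,-3] mem=[0,0,0,8]
After op 9 (swap): stack=[-3,-3] mem=[0,0,0,8]
After op 10 (dup): stack=[-3,-3,-3] mem=[0,0,0,8]
After op 11 (push 19): stack=[-3,-3,-3,19] mem=[0,0,0,8]
After op 12 (swap): stack=[-3,-3,19,-3] mem=[0,0,0,8]
After op 13 (pop): stack=[-3,-3,19] mem=[0,0,0,8]
After op 14 (STO M0): stack=[-3,-3] mem=[19,0,0,8]
After op 15 (pop): stack=[-3] mem=[19,0,0,8]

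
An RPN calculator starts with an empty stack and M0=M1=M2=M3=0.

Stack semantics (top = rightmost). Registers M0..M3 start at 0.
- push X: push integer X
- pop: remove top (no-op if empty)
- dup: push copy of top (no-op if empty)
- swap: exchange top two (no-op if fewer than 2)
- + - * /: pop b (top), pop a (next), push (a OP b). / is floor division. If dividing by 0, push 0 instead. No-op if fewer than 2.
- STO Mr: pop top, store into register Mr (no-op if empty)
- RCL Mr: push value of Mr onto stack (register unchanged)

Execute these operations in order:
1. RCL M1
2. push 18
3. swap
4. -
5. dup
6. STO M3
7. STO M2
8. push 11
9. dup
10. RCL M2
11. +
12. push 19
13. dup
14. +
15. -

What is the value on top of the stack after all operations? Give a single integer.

After op 1 (RCL M1): stack=[0] mem=[0,0,0,0]
After op 2 (push 18): stack=[0,18] mem=[0,0,0,0]
After op 3 (swap): stack=[18,0] mem=[0,0,0,0]
After op 4 (-): stack=[18] mem=[0,0,0,0]
After op 5 (dup): stack=[18,18] mem=[0,0,0,0]
After op 6 (STO M3): stack=[18] mem=[0,0,0,18]
After op 7 (STO M2): stack=[empty] mem=[0,0,18,18]
After op 8 (push 11): stack=[11] mem=[0,0,18,18]
After op 9 (dup): stack=[11,11] mem=[0,0,18,18]
After op 10 (RCL M2): stack=[11,11,18] mem=[0,0,18,18]
After op 11 (+): stack=[11,29] mem=[0,0,18,18]
After op 12 (push 19): stack=[11,29,19] mem=[0,0,18,18]
After op 13 (dup): stack=[11,29,19,19] mem=[0,0,18,18]
After op 14 (+): stack=[11,29,38] mem=[0,0,18,18]
After op 15 (-): stack=[11,-9] mem=[0,0,18,18]

Answer: -9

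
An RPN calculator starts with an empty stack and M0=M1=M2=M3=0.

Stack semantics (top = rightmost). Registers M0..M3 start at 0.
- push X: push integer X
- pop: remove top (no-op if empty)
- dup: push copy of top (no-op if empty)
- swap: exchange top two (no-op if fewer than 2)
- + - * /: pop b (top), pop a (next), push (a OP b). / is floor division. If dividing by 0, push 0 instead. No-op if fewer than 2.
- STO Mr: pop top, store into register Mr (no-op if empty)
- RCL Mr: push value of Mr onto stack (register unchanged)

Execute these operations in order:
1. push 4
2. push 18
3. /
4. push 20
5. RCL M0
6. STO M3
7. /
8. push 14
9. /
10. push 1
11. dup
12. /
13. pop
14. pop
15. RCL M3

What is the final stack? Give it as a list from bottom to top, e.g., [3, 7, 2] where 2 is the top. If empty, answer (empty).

Answer: [0]

Derivation:
After op 1 (push 4): stack=[4] mem=[0,0,0,0]
After op 2 (push 18): stack=[4,18] mem=[0,0,0,0]
After op 3 (/): stack=[0] mem=[0,0,0,0]
After op 4 (push 20): stack=[0,20] mem=[0,0,0,0]
After op 5 (RCL M0): stack=[0,20,0] mem=[0,0,0,0]
After op 6 (STO M3): stack=[0,20] mem=[0,0,0,0]
After op 7 (/): stack=[0] mem=[0,0,0,0]
After op 8 (push 14): stack=[0,14] mem=[0,0,0,0]
After op 9 (/): stack=[0] mem=[0,0,0,0]
After op 10 (push 1): stack=[0,1] mem=[0,0,0,0]
After op 11 (dup): stack=[0,1,1] mem=[0,0,0,0]
After op 12 (/): stack=[0,1] mem=[0,0,0,0]
After op 13 (pop): stack=[0] mem=[0,0,0,0]
After op 14 (pop): stack=[empty] mem=[0,0,0,0]
After op 15 (RCL M3): stack=[0] mem=[0,0,0,0]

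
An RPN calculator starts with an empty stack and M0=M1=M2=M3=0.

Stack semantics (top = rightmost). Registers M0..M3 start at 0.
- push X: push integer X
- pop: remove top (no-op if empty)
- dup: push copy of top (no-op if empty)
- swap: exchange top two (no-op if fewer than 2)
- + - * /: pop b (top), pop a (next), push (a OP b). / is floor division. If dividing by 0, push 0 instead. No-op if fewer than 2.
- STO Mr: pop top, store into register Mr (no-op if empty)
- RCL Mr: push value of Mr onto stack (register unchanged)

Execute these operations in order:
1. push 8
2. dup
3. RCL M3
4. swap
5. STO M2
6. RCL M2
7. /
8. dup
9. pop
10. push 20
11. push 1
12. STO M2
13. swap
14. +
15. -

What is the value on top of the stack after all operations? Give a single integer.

Answer: -12

Derivation:
After op 1 (push 8): stack=[8] mem=[0,0,0,0]
After op 2 (dup): stack=[8,8] mem=[0,0,0,0]
After op 3 (RCL M3): stack=[8,8,0] mem=[0,0,0,0]
After op 4 (swap): stack=[8,0,8] mem=[0,0,0,0]
After op 5 (STO M2): stack=[8,0] mem=[0,0,8,0]
After op 6 (RCL M2): stack=[8,0,8] mem=[0,0,8,0]
After op 7 (/): stack=[8,0] mem=[0,0,8,0]
After op 8 (dup): stack=[8,0,0] mem=[0,0,8,0]
After op 9 (pop): stack=[8,0] mem=[0,0,8,0]
After op 10 (push 20): stack=[8,0,20] mem=[0,0,8,0]
After op 11 (push 1): stack=[8,0,20,1] mem=[0,0,8,0]
After op 12 (STO M2): stack=[8,0,20] mem=[0,0,1,0]
After op 13 (swap): stack=[8,20,0] mem=[0,0,1,0]
After op 14 (+): stack=[8,20] mem=[0,0,1,0]
After op 15 (-): stack=[-12] mem=[0,0,1,0]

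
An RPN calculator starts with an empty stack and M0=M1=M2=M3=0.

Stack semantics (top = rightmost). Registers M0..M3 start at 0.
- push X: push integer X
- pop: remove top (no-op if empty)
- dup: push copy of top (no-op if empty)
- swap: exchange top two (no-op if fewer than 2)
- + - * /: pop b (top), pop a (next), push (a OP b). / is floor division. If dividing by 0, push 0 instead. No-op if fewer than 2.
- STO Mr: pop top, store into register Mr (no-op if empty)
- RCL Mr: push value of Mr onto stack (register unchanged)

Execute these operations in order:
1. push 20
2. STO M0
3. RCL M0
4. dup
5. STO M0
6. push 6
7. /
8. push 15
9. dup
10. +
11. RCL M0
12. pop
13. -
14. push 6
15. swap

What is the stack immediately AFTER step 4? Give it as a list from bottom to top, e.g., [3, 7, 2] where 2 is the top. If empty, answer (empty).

After op 1 (push 20): stack=[20] mem=[0,0,0,0]
After op 2 (STO M0): stack=[empty] mem=[20,0,0,0]
After op 3 (RCL M0): stack=[20] mem=[20,0,0,0]
After op 4 (dup): stack=[20,20] mem=[20,0,0,0]

[20, 20]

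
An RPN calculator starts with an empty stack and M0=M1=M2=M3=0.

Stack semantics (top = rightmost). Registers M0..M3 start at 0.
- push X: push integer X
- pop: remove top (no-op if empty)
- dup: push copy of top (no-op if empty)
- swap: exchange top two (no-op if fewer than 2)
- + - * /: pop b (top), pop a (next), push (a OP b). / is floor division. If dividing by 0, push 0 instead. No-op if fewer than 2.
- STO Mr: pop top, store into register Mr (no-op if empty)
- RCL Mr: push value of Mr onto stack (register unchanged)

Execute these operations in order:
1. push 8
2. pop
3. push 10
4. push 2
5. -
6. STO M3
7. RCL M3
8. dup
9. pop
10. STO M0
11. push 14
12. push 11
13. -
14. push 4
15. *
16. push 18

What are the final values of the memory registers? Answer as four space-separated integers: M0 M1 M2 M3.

After op 1 (push 8): stack=[8] mem=[0,0,0,0]
After op 2 (pop): stack=[empty] mem=[0,0,0,0]
After op 3 (push 10): stack=[10] mem=[0,0,0,0]
After op 4 (push 2): stack=[10,2] mem=[0,0,0,0]
After op 5 (-): stack=[8] mem=[0,0,0,0]
After op 6 (STO M3): stack=[empty] mem=[0,0,0,8]
After op 7 (RCL M3): stack=[8] mem=[0,0,0,8]
After op 8 (dup): stack=[8,8] mem=[0,0,0,8]
After op 9 (pop): stack=[8] mem=[0,0,0,8]
After op 10 (STO M0): stack=[empty] mem=[8,0,0,8]
After op 11 (push 14): stack=[14] mem=[8,0,0,8]
After op 12 (push 11): stack=[14,11] mem=[8,0,0,8]
After op 13 (-): stack=[3] mem=[8,0,0,8]
After op 14 (push 4): stack=[3,4] mem=[8,0,0,8]
After op 15 (*): stack=[12] mem=[8,0,0,8]
After op 16 (push 18): stack=[12,18] mem=[8,0,0,8]

Answer: 8 0 0 8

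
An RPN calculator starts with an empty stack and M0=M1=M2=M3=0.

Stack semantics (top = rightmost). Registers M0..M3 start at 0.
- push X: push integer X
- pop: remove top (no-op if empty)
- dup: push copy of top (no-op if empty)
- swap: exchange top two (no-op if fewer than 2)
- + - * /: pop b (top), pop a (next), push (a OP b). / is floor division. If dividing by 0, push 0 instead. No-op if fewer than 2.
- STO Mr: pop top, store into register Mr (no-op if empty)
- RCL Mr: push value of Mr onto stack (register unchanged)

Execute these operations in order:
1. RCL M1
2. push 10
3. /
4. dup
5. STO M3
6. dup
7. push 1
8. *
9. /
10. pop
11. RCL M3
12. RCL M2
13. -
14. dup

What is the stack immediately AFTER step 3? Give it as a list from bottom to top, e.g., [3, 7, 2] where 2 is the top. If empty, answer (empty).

After op 1 (RCL M1): stack=[0] mem=[0,0,0,0]
After op 2 (push 10): stack=[0,10] mem=[0,0,0,0]
After op 3 (/): stack=[0] mem=[0,0,0,0]

[0]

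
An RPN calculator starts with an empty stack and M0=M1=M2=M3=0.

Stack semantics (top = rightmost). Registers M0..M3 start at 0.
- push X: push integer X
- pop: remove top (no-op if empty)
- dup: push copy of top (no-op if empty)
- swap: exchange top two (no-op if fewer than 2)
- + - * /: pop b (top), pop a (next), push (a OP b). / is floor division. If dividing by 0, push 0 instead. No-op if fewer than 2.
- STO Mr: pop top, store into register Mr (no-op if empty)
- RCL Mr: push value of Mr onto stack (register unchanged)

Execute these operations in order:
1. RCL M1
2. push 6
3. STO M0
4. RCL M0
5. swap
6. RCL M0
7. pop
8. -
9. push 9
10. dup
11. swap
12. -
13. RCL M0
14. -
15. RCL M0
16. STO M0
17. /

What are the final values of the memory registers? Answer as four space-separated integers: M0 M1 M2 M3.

Answer: 6 0 0 0

Derivation:
After op 1 (RCL M1): stack=[0] mem=[0,0,0,0]
After op 2 (push 6): stack=[0,6] mem=[0,0,0,0]
After op 3 (STO M0): stack=[0] mem=[6,0,0,0]
After op 4 (RCL M0): stack=[0,6] mem=[6,0,0,0]
After op 5 (swap): stack=[6,0] mem=[6,0,0,0]
After op 6 (RCL M0): stack=[6,0,6] mem=[6,0,0,0]
After op 7 (pop): stack=[6,0] mem=[6,0,0,0]
After op 8 (-): stack=[6] mem=[6,0,0,0]
After op 9 (push 9): stack=[6,9] mem=[6,0,0,0]
After op 10 (dup): stack=[6,9,9] mem=[6,0,0,0]
After op 11 (swap): stack=[6,9,9] mem=[6,0,0,0]
After op 12 (-): stack=[6,0] mem=[6,0,0,0]
After op 13 (RCL M0): stack=[6,0,6] mem=[6,0,0,0]
After op 14 (-): stack=[6,-6] mem=[6,0,0,0]
After op 15 (RCL M0): stack=[6,-6,6] mem=[6,0,0,0]
After op 16 (STO M0): stack=[6,-6] mem=[6,0,0,0]
After op 17 (/): stack=[-1] mem=[6,0,0,0]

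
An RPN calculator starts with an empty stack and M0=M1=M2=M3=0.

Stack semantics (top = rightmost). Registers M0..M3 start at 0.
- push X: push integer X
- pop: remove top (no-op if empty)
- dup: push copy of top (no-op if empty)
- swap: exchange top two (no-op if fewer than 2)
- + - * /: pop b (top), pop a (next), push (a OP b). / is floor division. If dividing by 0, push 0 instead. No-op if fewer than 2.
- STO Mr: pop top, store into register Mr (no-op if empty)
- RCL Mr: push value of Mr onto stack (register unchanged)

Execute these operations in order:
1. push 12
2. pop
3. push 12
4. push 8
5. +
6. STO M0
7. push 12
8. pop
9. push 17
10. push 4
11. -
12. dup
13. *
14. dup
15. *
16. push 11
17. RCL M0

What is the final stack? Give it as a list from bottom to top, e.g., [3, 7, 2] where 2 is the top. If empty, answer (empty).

Answer: [28561, 11, 20]

Derivation:
After op 1 (push 12): stack=[12] mem=[0,0,0,0]
After op 2 (pop): stack=[empty] mem=[0,0,0,0]
After op 3 (push 12): stack=[12] mem=[0,0,0,0]
After op 4 (push 8): stack=[12,8] mem=[0,0,0,0]
After op 5 (+): stack=[20] mem=[0,0,0,0]
After op 6 (STO M0): stack=[empty] mem=[20,0,0,0]
After op 7 (push 12): stack=[12] mem=[20,0,0,0]
After op 8 (pop): stack=[empty] mem=[20,0,0,0]
After op 9 (push 17): stack=[17] mem=[20,0,0,0]
After op 10 (push 4): stack=[17,4] mem=[20,0,0,0]
After op 11 (-): stack=[13] mem=[20,0,0,0]
After op 12 (dup): stack=[13,13] mem=[20,0,0,0]
After op 13 (*): stack=[169] mem=[20,0,0,0]
After op 14 (dup): stack=[169,169] mem=[20,0,0,0]
After op 15 (*): stack=[28561] mem=[20,0,0,0]
After op 16 (push 11): stack=[28561,11] mem=[20,0,0,0]
After op 17 (RCL M0): stack=[28561,11,20] mem=[20,0,0,0]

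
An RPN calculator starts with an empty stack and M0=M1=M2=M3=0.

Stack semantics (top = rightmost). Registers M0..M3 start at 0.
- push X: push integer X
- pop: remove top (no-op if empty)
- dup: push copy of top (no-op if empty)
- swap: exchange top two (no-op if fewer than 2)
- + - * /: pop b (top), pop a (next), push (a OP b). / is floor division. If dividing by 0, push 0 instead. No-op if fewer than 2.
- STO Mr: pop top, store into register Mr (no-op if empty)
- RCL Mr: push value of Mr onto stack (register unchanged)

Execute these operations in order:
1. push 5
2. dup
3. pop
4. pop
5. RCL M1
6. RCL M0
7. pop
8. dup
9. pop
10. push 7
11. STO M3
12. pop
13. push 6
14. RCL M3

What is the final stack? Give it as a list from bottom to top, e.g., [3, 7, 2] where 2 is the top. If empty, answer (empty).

After op 1 (push 5): stack=[5] mem=[0,0,0,0]
After op 2 (dup): stack=[5,5] mem=[0,0,0,0]
After op 3 (pop): stack=[5] mem=[0,0,0,0]
After op 4 (pop): stack=[empty] mem=[0,0,0,0]
After op 5 (RCL M1): stack=[0] mem=[0,0,0,0]
After op 6 (RCL M0): stack=[0,0] mem=[0,0,0,0]
After op 7 (pop): stack=[0] mem=[0,0,0,0]
After op 8 (dup): stack=[0,0] mem=[0,0,0,0]
After op 9 (pop): stack=[0] mem=[0,0,0,0]
After op 10 (push 7): stack=[0,7] mem=[0,0,0,0]
After op 11 (STO M3): stack=[0] mem=[0,0,0,7]
After op 12 (pop): stack=[empty] mem=[0,0,0,7]
After op 13 (push 6): stack=[6] mem=[0,0,0,7]
After op 14 (RCL M3): stack=[6,7] mem=[0,0,0,7]

Answer: [6, 7]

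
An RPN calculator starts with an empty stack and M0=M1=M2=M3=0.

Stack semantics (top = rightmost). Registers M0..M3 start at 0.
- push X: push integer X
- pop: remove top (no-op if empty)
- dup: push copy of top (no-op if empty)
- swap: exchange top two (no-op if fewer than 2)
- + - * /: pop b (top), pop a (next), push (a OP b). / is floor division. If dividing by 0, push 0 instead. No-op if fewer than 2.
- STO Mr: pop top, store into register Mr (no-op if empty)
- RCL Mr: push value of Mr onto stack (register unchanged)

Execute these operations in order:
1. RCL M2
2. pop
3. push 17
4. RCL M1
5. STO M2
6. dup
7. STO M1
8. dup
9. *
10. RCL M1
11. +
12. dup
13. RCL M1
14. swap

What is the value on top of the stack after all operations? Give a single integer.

After op 1 (RCL M2): stack=[0] mem=[0,0,0,0]
After op 2 (pop): stack=[empty] mem=[0,0,0,0]
After op 3 (push 17): stack=[17] mem=[0,0,0,0]
After op 4 (RCL M1): stack=[17,0] mem=[0,0,0,0]
After op 5 (STO M2): stack=[17] mem=[0,0,0,0]
After op 6 (dup): stack=[17,17] mem=[0,0,0,0]
After op 7 (STO M1): stack=[17] mem=[0,17,0,0]
After op 8 (dup): stack=[17,17] mem=[0,17,0,0]
After op 9 (*): stack=[289] mem=[0,17,0,0]
After op 10 (RCL M1): stack=[289,17] mem=[0,17,0,0]
After op 11 (+): stack=[306] mem=[0,17,0,0]
After op 12 (dup): stack=[306,306] mem=[0,17,0,0]
After op 13 (RCL M1): stack=[306,306,17] mem=[0,17,0,0]
After op 14 (swap): stack=[306,17,306] mem=[0,17,0,0]

Answer: 306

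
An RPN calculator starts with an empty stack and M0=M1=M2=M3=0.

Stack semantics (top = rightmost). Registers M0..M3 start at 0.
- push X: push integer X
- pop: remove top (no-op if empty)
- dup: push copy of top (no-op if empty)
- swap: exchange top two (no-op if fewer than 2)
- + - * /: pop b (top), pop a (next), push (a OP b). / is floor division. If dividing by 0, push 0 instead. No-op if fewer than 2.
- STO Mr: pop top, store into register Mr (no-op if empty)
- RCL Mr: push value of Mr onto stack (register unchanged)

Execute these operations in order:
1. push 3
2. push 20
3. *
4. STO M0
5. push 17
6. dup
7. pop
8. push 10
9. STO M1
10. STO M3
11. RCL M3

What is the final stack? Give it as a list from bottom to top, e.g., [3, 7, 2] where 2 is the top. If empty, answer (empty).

Answer: [17]

Derivation:
After op 1 (push 3): stack=[3] mem=[0,0,0,0]
After op 2 (push 20): stack=[3,20] mem=[0,0,0,0]
After op 3 (*): stack=[60] mem=[0,0,0,0]
After op 4 (STO M0): stack=[empty] mem=[60,0,0,0]
After op 5 (push 17): stack=[17] mem=[60,0,0,0]
After op 6 (dup): stack=[17,17] mem=[60,0,0,0]
After op 7 (pop): stack=[17] mem=[60,0,0,0]
After op 8 (push 10): stack=[17,10] mem=[60,0,0,0]
After op 9 (STO M1): stack=[17] mem=[60,10,0,0]
After op 10 (STO M3): stack=[empty] mem=[60,10,0,17]
After op 11 (RCL M3): stack=[17] mem=[60,10,0,17]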